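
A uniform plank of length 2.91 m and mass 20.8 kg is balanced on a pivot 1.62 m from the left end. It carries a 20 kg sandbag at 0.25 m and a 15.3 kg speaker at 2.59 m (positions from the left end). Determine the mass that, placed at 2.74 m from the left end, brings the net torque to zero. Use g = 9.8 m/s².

m ≈ 14.3 kg

Sum moments about the pivot (at 1.62 m from the left end) (the support reaction has zero arm there).
Beam weight: 20.8 × 9.8 = 203.8 N down at 1.455 m → arm 0.165 m, τ = 203.8 × 0.165 = 33.63 N·m counterclockwise.
Sandbag: 20 × 9.8 = 196 N down at 0.25 m → arm 1.37 m, τ = 196 × 1.37 = 268.5 N·m counterclockwise.
Speaker: 15.3 × 9.8 = 149.9 N down at 2.59 m → arm 0.97 m, τ = 149.9 × 0.97 = 145.4 N·m clockwise.
Net moment of known loads = 156.7 N·m counterclockwise.
An unknown mass m at 2.74 m has arm 1.12 m; its moment is m·g·1.12 clockwise.
Στ = 0 ⇒ m × 9.8 × 1.12 = 156.7 ⇒ m = 156.7 / (9.8 × 1.12) = 14.3 kg.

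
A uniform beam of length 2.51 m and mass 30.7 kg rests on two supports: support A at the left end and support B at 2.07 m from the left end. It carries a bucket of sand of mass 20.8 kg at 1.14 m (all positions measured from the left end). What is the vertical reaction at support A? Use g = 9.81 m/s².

About support B:
Beam weight: 30.7 × 9.81 = 301.2 N down at 1.255 m → arm 0.815 m, τ = 301.2 × 0.815 = 245.5 N·m counterclockwise.
Bucket of sand: 20.8 × 9.81 = 204 N down at 1.14 m → arm 0.93 m, τ = 204 × 0.93 = 189.7 N·m counterclockwise.
Net load moment about support B = 435.2 N·m counterclockwise.
Reaction R at support A is upward at 0 m, arm 2.07 m → moment R × 2.07 clockwise.
Στ = 0 ⇒ R × 2.07 = 435.2 ⇒ R = 210 N.

R_A ≈ 210 N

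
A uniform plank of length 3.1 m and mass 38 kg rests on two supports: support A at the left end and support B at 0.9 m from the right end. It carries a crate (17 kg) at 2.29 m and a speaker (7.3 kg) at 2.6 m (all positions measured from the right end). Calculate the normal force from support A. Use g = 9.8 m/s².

R_A ≈ 271 N

Choose support B as the axis so its reaction then has zero moment arm.
Beam weight: 38 × 9.8 = 372.4 N down at 1.55 m → arm 0.65 m, τ = 372.4 × 0.65 = 242.1 N·m counterclockwise.
Crate: 17 × 9.8 = 166.6 N down at 2.29 m → arm 1.39 m, τ = 166.6 × 1.39 = 231.6 N·m counterclockwise.
Speaker: 7.3 × 9.8 = 71.54 N down at 2.6 m → arm 1.7 m, τ = 71.54 × 1.7 = 121.6 N·m counterclockwise.
Net load moment about support B = 595.3 N·m counterclockwise.
Reaction R at support A is upward at 3.1 m, arm 2.2 m → moment R × 2.2 clockwise.
Balancing moments: R × 2.2 = 595.3, giving R = 271 N.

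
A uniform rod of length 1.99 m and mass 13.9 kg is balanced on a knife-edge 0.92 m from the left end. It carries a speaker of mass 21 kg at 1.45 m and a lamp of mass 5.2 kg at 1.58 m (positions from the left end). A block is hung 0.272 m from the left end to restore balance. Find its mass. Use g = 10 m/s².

m ≈ 24.1 kg

Taking torques about the knife-edge (at 0.92 m from the left end):
Beam weight: 13.9 × 10 = 139 N down at 0.995 m → arm 0.075 m, τ = 139 × 0.075 = 10.42 N·m clockwise.
Speaker: 21 × 10 = 210 N down at 1.45 m → arm 0.53 m, τ = 210 × 0.53 = 111.3 N·m clockwise.
Lamp: 5.2 × 10 = 52 N down at 1.58 m → arm 0.66 m, τ = 52 × 0.66 = 34.32 N·m clockwise.
Net moment of known loads = 156 N·m clockwise.
An unknown mass m at 0.272 m has arm 0.648 m; its moment is m·g·0.648 counterclockwise.
For rotational equilibrium, m × 10 × 0.648 = 156, so m = 156 / (10 × 0.648) = 24.1 kg.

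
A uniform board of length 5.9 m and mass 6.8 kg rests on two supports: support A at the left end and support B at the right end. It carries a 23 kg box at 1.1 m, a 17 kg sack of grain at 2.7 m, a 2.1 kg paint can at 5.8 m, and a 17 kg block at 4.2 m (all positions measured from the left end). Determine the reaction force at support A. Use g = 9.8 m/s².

About support B:
Beam weight: 6.8 × 9.8 = 66.64 N down at 2.95 m → arm 2.95 m, τ = 66.64 × 2.95 = 196.6 N·m counterclockwise.
Box: 23 × 9.8 = 225.4 N down at 1.1 m → arm 4.8 m, τ = 225.4 × 4.8 = 1082 N·m counterclockwise.
Sack of grain: 17 × 9.8 = 166.6 N down at 2.7 m → arm 3.2 m, τ = 166.6 × 3.2 = 533.1 N·m counterclockwise.
Paint can: 2.1 × 9.8 = 20.58 N down at 5.8 m → arm 0.1 m, τ = 20.58 × 0.1 = 2.058 N·m counterclockwise.
Block: 17 × 9.8 = 166.6 N down at 4.2 m → arm 1.7 m, τ = 166.6 × 1.7 = 283.2 N·m counterclockwise.
Net load moment about support B = 2097 N·m counterclockwise.
Reaction R at support A is upward at 0 m, arm 5.9 m → moment R × 5.9 clockwise.
Setting net torque to zero: R × 5.9 = 2097 → R = 355 N.

R_A ≈ 355 N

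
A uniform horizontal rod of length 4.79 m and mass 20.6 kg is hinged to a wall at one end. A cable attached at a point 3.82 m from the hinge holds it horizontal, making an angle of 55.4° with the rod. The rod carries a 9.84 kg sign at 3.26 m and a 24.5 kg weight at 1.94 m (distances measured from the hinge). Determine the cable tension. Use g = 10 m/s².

Taking torques about the hinge:
Beam weight: 20.6 × 10 = 206 N down at 2.395 m → arm 2.395 m, τ = 206 × 2.395 = 493.4 N·m clockwise.
Sign: 9.84 × 10 = 98.4 N down at 3.26 m → arm 3.26 m, τ = 98.4 × 3.26 = 320.8 N·m clockwise.
Weight: 24.5 × 10 = 245 N down at 1.94 m → arm 1.94 m, τ = 245 × 1.94 = 475.3 N·m clockwise.
Total clockwise load moment = 1290 N·m.
The cable tension T acts at 3.82 m; only its component perpendicular to the rod, T sinθ, produces torque. sin 55.4° = 0.8231.
Στ = 0 ⇒ T × 3.82 × 0.8231 = 1290 ⇒ T = 1290 / 3.144 = 410 N.

T ≈ 410 N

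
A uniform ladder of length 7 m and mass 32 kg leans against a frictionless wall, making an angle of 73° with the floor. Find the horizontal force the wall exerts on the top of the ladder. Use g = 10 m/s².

N_wall ≈ 48.9 N

Choose the foot of the ladder as the axis so the floor normal and friction both act there and drop out.
Ladder weight 32×10 = 320 N acts at 3.5 m along the ladder; its horizontal arm is 3.5·cos73° = 1.023 m → τ = 327.4 N·m clockwise.
Wall normal N acts horizontally at the top; its moment arm is the height L sinθ = 7·sin73° = 6.694 m, counterclockwise.
For rotational equilibrium, N × 6.694 = 327.4, so N = 48.9 N.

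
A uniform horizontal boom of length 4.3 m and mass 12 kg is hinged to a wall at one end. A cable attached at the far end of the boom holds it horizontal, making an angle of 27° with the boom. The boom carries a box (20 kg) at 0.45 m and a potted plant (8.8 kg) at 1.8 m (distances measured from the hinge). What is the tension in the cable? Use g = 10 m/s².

T ≈ 259 N

Taking torques about the hinge:
Beam weight: 12 × 10 = 120 N down at 2.15 m → arm 2.15 m, τ = 120 × 2.15 = 258 N·m clockwise.
Box: 20 × 10 = 200 N down at 0.45 m → arm 0.45 m, τ = 200 × 0.45 = 90 N·m clockwise.
Potted plant: 8.8 × 10 = 88 N down at 1.8 m → arm 1.8 m, τ = 88 × 1.8 = 158.4 N·m clockwise.
Total clockwise load moment = 506.4 N·m.
The cable tension T acts at 4.3 m; only its component perpendicular to the boom, T sinθ, produces torque. sin 27° = 0.454.
Balancing moments: T × 4.3 × 0.454 = 506.4, giving T = 506.4 / 1.952 = 259 N.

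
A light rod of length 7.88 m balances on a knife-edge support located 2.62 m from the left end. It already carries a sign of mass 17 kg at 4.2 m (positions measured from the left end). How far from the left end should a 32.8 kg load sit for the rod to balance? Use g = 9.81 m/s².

About the knife-edge support (at 2.62 m from the left end):
Sign: 17 × 9.81 = 166.8 N down at 4.2 m → arm 1.58 m, τ = 166.8 × 1.58 = 263.5 N·m clockwise.
Net moment of existing loads = 263.5 N·m clockwise.
The load weighs 32.8 × 9.81 = 321.8 N and must supply an equal counterclockwise moment, so its lever arm about the knife-edge support is 263.5 / 321.8 = 0.819 m.
That puts it at 2.62 − 0.819 = 1.8 m from the left end.

x ≈ 1.8 m from the left end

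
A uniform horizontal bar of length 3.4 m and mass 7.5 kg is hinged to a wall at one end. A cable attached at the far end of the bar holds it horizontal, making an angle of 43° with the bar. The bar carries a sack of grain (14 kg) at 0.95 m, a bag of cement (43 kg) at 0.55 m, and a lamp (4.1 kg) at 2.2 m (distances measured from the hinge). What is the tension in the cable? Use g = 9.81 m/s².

Taking torques about the hinge:
Beam weight: 7.5 × 9.81 = 73.58 N down at 1.7 m → arm 1.7 m, τ = 73.58 × 1.7 = 125.1 N·m clockwise.
Sack of grain: 14 × 9.81 = 137.3 N down at 0.95 m → arm 0.95 m, τ = 137.3 × 0.95 = 130.4 N·m clockwise.
Bag of cement: 43 × 9.81 = 421.8 N down at 0.55 m → arm 0.55 m, τ = 421.8 × 0.55 = 232 N·m clockwise.
Lamp: 4.1 × 9.81 = 40.22 N down at 2.2 m → arm 2.2 m, τ = 40.22 × 2.2 = 88.48 N·m clockwise.
Total clockwise load moment = 576 N·m.
The cable tension T acts at 3.4 m; only its component perpendicular to the bar, T sinθ, produces torque. sin 43° = 0.682.
Setting net torque to zero: T × 3.4 × 0.682 = 576 → T = 576 / 2.319 = 248 N.

T ≈ 248 N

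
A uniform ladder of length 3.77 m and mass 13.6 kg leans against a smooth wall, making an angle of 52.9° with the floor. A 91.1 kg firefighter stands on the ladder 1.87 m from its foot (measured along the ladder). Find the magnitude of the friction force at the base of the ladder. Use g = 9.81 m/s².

f ≈ 386 N

Choose the foot of the ladder as the axis so the floor normal and friction both act there and drop out.
Ladder weight 13.6×9.81 = 133.4 N acts at 1.885 m along the ladder; its horizontal arm is 1.885·cos52.9° = 1.137 m → τ = 151.7 N·m clockwise.
Firefighter: 91.1×9.81 = 893.7 N at 1.87 m → arm 1.128 m → τ = 1008 N·m clockwise.
Wall normal N acts horizontally at the top; its moment arm is the height L sinθ = 3.77·sin52.9° = 3.007 m, counterclockwise.
Setting net torque to zero: N × 3.007 = 1160 → N = 386 N.
ΣFx = 0: friction at the foot balances the wall's push, so f = N_wall = 386 N.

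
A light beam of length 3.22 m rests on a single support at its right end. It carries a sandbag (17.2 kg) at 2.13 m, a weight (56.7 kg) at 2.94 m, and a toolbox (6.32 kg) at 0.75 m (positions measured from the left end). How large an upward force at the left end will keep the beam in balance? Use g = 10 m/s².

Choose the right end as the axis so the unknown pivot reaction has zero arm there.
Sandbag: 17.2 × 10 = 172 N down at 2.13 m → arm 1.09 m, τ = 172 × 1.09 = 187.5 N·m counterclockwise.
Weight: 56.7 × 10 = 567 N down at 2.94 m → arm 0.28 m, τ = 567 × 0.28 = 158.8 N·m counterclockwise.
Toolbox: 6.32 × 10 = 63.2 N down at 0.75 m → arm 2.47 m, τ = 63.2 × 2.47 = 156.1 N·m counterclockwise.
Net moment of the loads = 502.4 N·m counterclockwise.
The upward force F acts at the left end, arm 3.22 m, giving F × 3.22 clockwise.
For rotational equilibrium, F × 3.22 = 502.4, so F = 502.4 / 3.22 = 156 N.

F ≈ 156 N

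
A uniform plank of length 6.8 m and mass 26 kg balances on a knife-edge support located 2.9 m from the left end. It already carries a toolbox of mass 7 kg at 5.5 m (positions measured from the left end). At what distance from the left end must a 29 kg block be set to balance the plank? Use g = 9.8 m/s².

Take moments about the knife-edge support (at 2.9 m from the left end).
Beam weight: 26 × 9.8 = 254.8 N down at 3.4 m → arm 0.5 m, τ = 254.8 × 0.5 = 127.4 N·m clockwise.
Toolbox: 7 × 9.8 = 68.6 N down at 5.5 m → arm 2.6 m, τ = 68.6 × 2.6 = 178.4 N·m clockwise.
Net moment of existing loads = 305.8 N·m clockwise.
The block weighs 29 × 9.8 = 284.2 N and must supply an equal counterclockwise moment, so its lever arm about the knife-edge support is 305.8 / 284.2 = 1.08 m.
That puts it at 2.9 − 1.08 = 1.82 m from the left end.

x ≈ 1.82 m from the left end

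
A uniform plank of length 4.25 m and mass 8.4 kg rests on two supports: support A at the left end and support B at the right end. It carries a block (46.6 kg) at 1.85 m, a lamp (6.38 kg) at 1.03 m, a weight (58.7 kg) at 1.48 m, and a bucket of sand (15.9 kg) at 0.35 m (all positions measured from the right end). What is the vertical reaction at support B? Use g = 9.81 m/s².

Take moments about support A.
Beam weight: 8.4 × 9.81 = 82.4 N down at 2.125 m → arm 2.125 m, τ = 82.4 × 2.125 = 175.1 N·m clockwise.
Block: 46.6 × 9.81 = 457.1 N down at 1.85 m → arm 2.4 m, τ = 457.1 × 2.4 = 1097 N·m clockwise.
Lamp: 6.38 × 9.81 = 62.59 N down at 1.03 m → arm 3.22 m, τ = 62.59 × 3.22 = 201.5 N·m clockwise.
Weight: 58.7 × 9.81 = 575.8 N down at 1.48 m → arm 2.77 m, τ = 575.8 × 2.77 = 1595 N·m clockwise.
Bucket of sand: 15.9 × 9.81 = 156 N down at 0.35 m → arm 3.9 m, τ = 156 × 3.9 = 608.4 N·m clockwise.
Net load moment about support A = 3677 N·m clockwise.
Reaction R at support B is upward at 0 m, arm 4.25 m → moment R × 4.25 counterclockwise.
Balancing moments: R × 4.25 = 3677, giving R = 865 N.

R_B ≈ 865 N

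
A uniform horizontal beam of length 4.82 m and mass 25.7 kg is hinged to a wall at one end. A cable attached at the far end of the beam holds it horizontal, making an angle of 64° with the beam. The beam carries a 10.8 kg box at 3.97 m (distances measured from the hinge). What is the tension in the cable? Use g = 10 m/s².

T ≈ 242 N

About the hinge:
Beam weight: 25.7 × 10 = 257 N down at 2.41 m → arm 2.41 m, τ = 257 × 2.41 = 619.4 N·m clockwise.
Box: 10.8 × 10 = 108 N down at 3.97 m → arm 3.97 m, τ = 108 × 3.97 = 428.8 N·m clockwise.
Total clockwise load moment = 1048 N·m.
The cable tension T acts at 4.82 m; only its component perpendicular to the beam, T sinθ, produces torque. sin 64° = 0.8988.
Balancing moments: T × 4.82 × 0.8988 = 1048, giving T = 1048 / 4.332 = 242 N.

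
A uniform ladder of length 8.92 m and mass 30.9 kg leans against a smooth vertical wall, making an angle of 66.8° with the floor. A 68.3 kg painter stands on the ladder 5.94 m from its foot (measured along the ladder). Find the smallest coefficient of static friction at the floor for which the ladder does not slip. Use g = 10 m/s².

μ_min ≈ 0.263

Take moments about the foot of the ladder.
Ladder weight 30.9×10 = 309 N acts at 4.46 m along the ladder; its horizontal arm is 4.46·cos66.8° = 1.757 m → τ = 542.9 N·m clockwise.
Painter: 68.3×10 = 683 N at 5.94 m → arm 2.34 m → τ = 1598 N·m clockwise.
Wall normal N acts horizontally at the top; its moment arm is the height L sinθ = 8.92·sin66.8° = 8.199 m, counterclockwise.
For rotational equilibrium, N × 8.199 = 2141, so N = 261.1 N.
ΣFx = 0 ⇒ f = N_wall = 261.1 N. ΣFy = 0 ⇒ N_floor = 992 N.
μ_min = f / N_floor = 261.1 / 992 = 0.263.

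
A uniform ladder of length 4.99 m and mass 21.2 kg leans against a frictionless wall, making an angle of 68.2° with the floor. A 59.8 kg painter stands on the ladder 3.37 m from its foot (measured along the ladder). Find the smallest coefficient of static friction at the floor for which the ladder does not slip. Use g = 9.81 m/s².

μ_min ≈ 0.252

About the foot of the ladder:
Ladder weight 21.2×9.81 = 208 N acts at 2.495 m along the ladder; its horizontal arm is 2.495·cos68.2° = 0.9266 m → τ = 192.7 N·m clockwise.
Painter: 59.8×9.81 = 586.6 N at 3.37 m → arm 1.252 m → τ = 734.4 N·m clockwise.
Wall normal N acts horizontally at the top; its moment arm is the height L sinθ = 4.99·sin68.2° = 4.633 m, counterclockwise.
Setting net torque to zero: N × 4.633 = 927.1 → N = 200.1 N.
ΣFx = 0 ⇒ f = N_wall = 200.1 N. ΣFy = 0 ⇒ N_floor = 794.6 N.
μ_min = f / N_floor = 200.1 / 794.6 = 0.252.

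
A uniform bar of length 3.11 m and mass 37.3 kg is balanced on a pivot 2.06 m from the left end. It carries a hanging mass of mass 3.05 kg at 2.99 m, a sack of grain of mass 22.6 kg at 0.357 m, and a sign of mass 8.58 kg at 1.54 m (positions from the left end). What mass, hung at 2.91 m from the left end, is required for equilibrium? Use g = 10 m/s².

Taking torques about the pivot (at 2.06 m from the left end):
Beam weight: 37.3 × 10 = 373 N down at 1.555 m → arm 0.505 m, τ = 373 × 0.505 = 188.4 N·m counterclockwise.
Hanging mass: 3.05 × 10 = 30.5 N down at 2.99 m → arm 0.93 m, τ = 30.5 × 0.93 = 28.37 N·m clockwise.
Sack of grain: 22.6 × 10 = 226 N down at 0.357 m → arm 1.703 m, τ = 226 × 1.703 = 384.9 N·m counterclockwise.
Sign: 8.58 × 10 = 85.8 N down at 1.54 m → arm 0.52 m, τ = 85.8 × 0.52 = 44.62 N·m counterclockwise.
Net moment of known loads = 589.5 N·m counterclockwise.
An unknown mass m at 2.91 m has arm 0.85 m; its moment is m·g·0.85 clockwise.
Balancing moments: m × 10 × 0.85 = 589.5, giving m = 589.5 / (10 × 0.85) = 69.4 kg.

m ≈ 69.4 kg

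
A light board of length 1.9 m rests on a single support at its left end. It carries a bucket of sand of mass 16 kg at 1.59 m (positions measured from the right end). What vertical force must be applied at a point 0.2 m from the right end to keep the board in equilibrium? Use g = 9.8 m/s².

Sum moments about the left end (the unknown pivot reaction has zero arm there).
Bucket of sand: 16 × 9.8 = 156.8 N down at 1.59 m → arm 0.31 m, τ = 156.8 × 0.31 = 48.61 N·m clockwise.
Net moment of the loads = 48.61 N·m clockwise.
The upward force F acts at a point 0.2 m from the right end, arm 1.7 m, giving F × 1.7 counterclockwise.
Setting net torque to zero: F × 1.7 = 48.61 → F = 48.61 / 1.7 = 28.6 N.

F ≈ 28.6 N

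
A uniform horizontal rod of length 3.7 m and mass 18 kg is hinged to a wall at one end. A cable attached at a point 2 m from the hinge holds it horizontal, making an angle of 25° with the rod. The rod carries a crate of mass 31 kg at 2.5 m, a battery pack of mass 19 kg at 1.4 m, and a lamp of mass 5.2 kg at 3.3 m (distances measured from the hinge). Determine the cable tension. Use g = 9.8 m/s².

Take moments about the hinge.
Beam weight: 18 × 9.8 = 176.4 N down at 1.85 m → arm 1.85 m, τ = 176.4 × 1.85 = 326.3 N·m clockwise.
Crate: 31 × 9.8 = 303.8 N down at 2.5 m → arm 2.5 m, τ = 303.8 × 2.5 = 759.5 N·m clockwise.
Battery pack: 19 × 9.8 = 186.2 N down at 1.4 m → arm 1.4 m, τ = 186.2 × 1.4 = 260.7 N·m clockwise.
Lamp: 5.2 × 9.8 = 50.96 N down at 3.3 m → arm 3.3 m, τ = 50.96 × 3.3 = 168.2 N·m clockwise.
Total clockwise load moment = 1515 N·m.
The cable tension T acts at 2 m; only its component perpendicular to the rod, T sinθ, produces torque. sin 25° = 0.4226.
Στ = 0 ⇒ T × 2 × 0.4226 = 1515 ⇒ T = 1515 / 0.8452 = 1790 N.

T ≈ 1790 N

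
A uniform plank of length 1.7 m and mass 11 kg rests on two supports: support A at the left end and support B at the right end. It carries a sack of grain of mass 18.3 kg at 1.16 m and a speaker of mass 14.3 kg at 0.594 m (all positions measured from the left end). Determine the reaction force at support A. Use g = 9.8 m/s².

About support B:
Beam weight: 11 × 9.8 = 107.8 N down at 0.85 m → arm 0.85 m, τ = 107.8 × 0.85 = 91.63 N·m counterclockwise.
Sack of grain: 18.3 × 9.8 = 179.3 N down at 1.16 m → arm 0.54 m, τ = 179.3 × 0.54 = 96.82 N·m counterclockwise.
Speaker: 14.3 × 9.8 = 140.1 N down at 0.594 m → arm 1.106 m, τ = 140.1 × 1.106 = 155 N·m counterclockwise.
Net load moment about support B = 343.4 N·m counterclockwise.
Reaction R at support A is upward at 0 m, arm 1.7 m → moment R × 1.7 clockwise.
Στ = 0 ⇒ R × 1.7 = 343.4 ⇒ R = 202 N.

R_A ≈ 202 N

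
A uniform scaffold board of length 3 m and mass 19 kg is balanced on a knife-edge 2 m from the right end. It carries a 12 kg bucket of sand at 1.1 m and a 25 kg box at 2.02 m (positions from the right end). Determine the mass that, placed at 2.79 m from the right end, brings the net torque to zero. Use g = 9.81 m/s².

Taking torques about the knife-edge (at 2 m from the right end):
Beam weight: 19 × 9.81 = 186.4 N down at 1.5 m → arm 0.5 m, τ = 186.4 × 0.5 = 93.2 N·m clockwise.
Bucket of sand: 12 × 9.81 = 117.7 N down at 1.1 m → arm 0.9 m, τ = 117.7 × 0.9 = 105.9 N·m clockwise.
Box: 25 × 9.81 = 245.2 N down at 2.02 m → arm 0.02 m, τ = 245.2 × 0.02 = 4.904 N·m counterclockwise.
Net moment of known loads = 194.2 N·m clockwise.
An unknown mass m at 2.79 m has arm 0.79 m; its moment is m·g·0.79 counterclockwise.
For rotational equilibrium, m × 9.81 × 0.79 = 194.2, so m = 194.2 / (9.81 × 0.79) = 25.1 kg.

m ≈ 25.1 kg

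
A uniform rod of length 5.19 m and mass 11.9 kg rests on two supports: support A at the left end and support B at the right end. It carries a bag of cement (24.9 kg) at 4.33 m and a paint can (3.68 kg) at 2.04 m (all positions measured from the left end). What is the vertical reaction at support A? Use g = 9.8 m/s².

R_A ≈ 121 N

Take moments about support B.
Beam weight: 11.9 × 9.8 = 116.6 N down at 2.595 m → arm 2.595 m, τ = 116.6 × 2.595 = 302.6 N·m counterclockwise.
Bag of cement: 24.9 × 9.8 = 244 N down at 4.33 m → arm 0.86 m, τ = 244 × 0.86 = 209.8 N·m counterclockwise.
Paint can: 3.68 × 9.8 = 36.06 N down at 2.04 m → arm 3.15 m, τ = 36.06 × 3.15 = 113.6 N·m counterclockwise.
Net load moment about support B = 626 N·m counterclockwise.
Reaction R at support A is upward at 0 m, arm 5.19 m → moment R × 5.19 clockwise.
For rotational equilibrium, R × 5.19 = 626, so R = 121 N.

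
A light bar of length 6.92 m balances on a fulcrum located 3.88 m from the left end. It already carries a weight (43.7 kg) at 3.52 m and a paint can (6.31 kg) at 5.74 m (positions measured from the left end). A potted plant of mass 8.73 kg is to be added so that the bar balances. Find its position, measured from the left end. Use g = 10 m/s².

x ≈ 4.34 m from the left end

Taking torques about the fulcrum (at 3.88 m from the left end):
Weight: 43.7 × 10 = 437 N down at 3.52 m → arm 0.36 m, τ = 437 × 0.36 = 157.3 N·m counterclockwise.
Paint can: 6.31 × 10 = 63.1 N down at 5.74 m → arm 1.86 m, τ = 63.1 × 1.86 = 117.4 N·m clockwise.
Net moment of existing loads = 39.9 N·m counterclockwise.
The potted plant weighs 8.73 × 10 = 87.3 N and must supply an equal clockwise moment, so its lever arm about the fulcrum is 39.9 / 87.3 = 0.457 m.
That puts it at 3.88 + 0.457 = 4.34 m from the left end.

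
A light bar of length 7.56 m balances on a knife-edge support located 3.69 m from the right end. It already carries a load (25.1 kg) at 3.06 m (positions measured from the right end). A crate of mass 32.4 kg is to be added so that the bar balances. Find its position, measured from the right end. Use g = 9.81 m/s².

Take moments about the knife-edge support (at 3.69 m from the right end).
Load: 25.1 × 9.81 = 246.2 N down at 3.06 m → arm 0.63 m, τ = 246.2 × 0.63 = 155.1 N·m clockwise.
Net moment of existing loads = 155.1 N·m clockwise.
The crate weighs 32.4 × 9.81 = 317.8 N and must supply an equal counterclockwise moment, so its lever arm about the knife-edge support is 155.1 / 317.8 = 0.488 m.
That puts it at 3.69 + 0.488 = 4.18 m from the right end.

x ≈ 4.18 m from the right end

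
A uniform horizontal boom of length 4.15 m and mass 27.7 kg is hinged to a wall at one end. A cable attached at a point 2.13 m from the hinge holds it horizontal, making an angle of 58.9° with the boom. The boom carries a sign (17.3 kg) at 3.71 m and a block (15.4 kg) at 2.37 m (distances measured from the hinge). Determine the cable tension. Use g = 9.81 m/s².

T ≈ 851 N

Sum moments about the hinge (the unknown hinge reaction has zero arm there).
Beam weight: 27.7 × 9.81 = 271.7 N down at 2.075 m → arm 2.075 m, τ = 271.7 × 2.075 = 563.8 N·m clockwise.
Sign: 17.3 × 9.81 = 169.7 N down at 3.71 m → arm 3.71 m, τ = 169.7 × 3.71 = 629.6 N·m clockwise.
Block: 15.4 × 9.81 = 151.1 N down at 2.37 m → arm 2.37 m, τ = 151.1 × 2.37 = 358.1 N·m clockwise.
Total clockwise load moment = 1552 N·m.
The cable tension T acts at 2.13 m; only its component perpendicular to the boom, T sinθ, produces torque. sin 58.9° = 0.8563.
Balancing moments: T × 2.13 × 0.8563 = 1552, giving T = 1552 / 1.824 = 851 N.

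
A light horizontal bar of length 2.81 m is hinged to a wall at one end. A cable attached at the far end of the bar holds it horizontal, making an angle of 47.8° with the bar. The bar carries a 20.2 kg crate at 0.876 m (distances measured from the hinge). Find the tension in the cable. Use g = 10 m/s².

About the hinge:
Crate: 20.2 × 10 = 202 N down at 0.876 m → arm 0.876 m, τ = 202 × 0.876 = 177 N·m clockwise.
Total clockwise load moment = 177 N·m.
The cable tension T acts at 2.81 m; only its component perpendicular to the bar, T sinθ, produces torque. sin 47.8° = 0.7408.
Balancing moments: T × 2.81 × 0.7408 = 177, giving T = 177 / 2.082 = 85 N.

T ≈ 85 N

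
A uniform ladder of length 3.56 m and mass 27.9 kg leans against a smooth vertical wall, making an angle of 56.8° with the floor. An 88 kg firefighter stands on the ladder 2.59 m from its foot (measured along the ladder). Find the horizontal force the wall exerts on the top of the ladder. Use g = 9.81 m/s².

N_wall ≈ 501 N

Taking torques about the foot of the ladder:
Ladder weight 27.9×9.81 = 273.7 N acts at 1.78 m along the ladder; its horizontal arm is 1.78·cos56.8° = 0.9747 m → τ = 266.8 N·m clockwise.
Firefighter: 88×9.81 = 863.3 N at 2.59 m → arm 1.418 m → τ = 1224 N·m clockwise.
Wall normal N acts horizontally at the top; its moment arm is the height L sinθ = 3.56·sin56.8° = 2.979 m, counterclockwise.
For rotational equilibrium, N × 2.979 = 1491, so N = 501 N.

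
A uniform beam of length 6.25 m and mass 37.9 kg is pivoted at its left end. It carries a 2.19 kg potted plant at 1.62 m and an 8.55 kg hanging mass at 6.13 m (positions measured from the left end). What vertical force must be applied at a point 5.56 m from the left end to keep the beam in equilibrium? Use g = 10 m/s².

Taking torques about the left end:
Beam weight: 37.9 × 10 = 379 N down at 3.125 m → arm 3.125 m, τ = 379 × 3.125 = 1184 N·m clockwise.
Potted plant: 2.19 × 10 = 21.9 N down at 1.62 m → arm 1.62 m, τ = 21.9 × 1.62 = 35.48 N·m clockwise.
Hanging mass: 8.55 × 10 = 85.5 N down at 6.13 m → arm 6.13 m, τ = 85.5 × 6.13 = 524.1 N·m clockwise.
Net moment of the loads = 1744 N·m clockwise.
The upward force F acts at a point 5.56 m from the left end, arm 5.56 m, giving F × 5.56 counterclockwise.
Στ = 0 ⇒ F × 5.56 = 1744 ⇒ F = 1744 / 5.56 = 314 N.

F ≈ 314 N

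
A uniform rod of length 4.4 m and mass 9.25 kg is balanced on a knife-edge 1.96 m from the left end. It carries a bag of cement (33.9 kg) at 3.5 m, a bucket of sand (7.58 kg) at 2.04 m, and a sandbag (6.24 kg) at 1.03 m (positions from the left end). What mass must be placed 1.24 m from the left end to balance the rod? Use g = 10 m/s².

About the knife-edge (at 1.96 m from the left end):
Beam weight: 9.25 × 10 = 92.5 N down at 2.2 m → arm 0.24 m, τ = 92.5 × 0.24 = 22.2 N·m clockwise.
Bag of cement: 33.9 × 10 = 339 N down at 3.5 m → arm 1.54 m, τ = 339 × 1.54 = 522.1 N·m clockwise.
Bucket of sand: 7.58 × 10 = 75.8 N down at 2.04 m → arm 0.08 m, τ = 75.8 × 0.08 = 6.064 N·m clockwise.
Sandbag: 6.24 × 10 = 62.4 N down at 1.03 m → arm 0.93 m, τ = 62.4 × 0.93 = 58.03 N·m counterclockwise.
Net moment of known loads = 492.3 N·m clockwise.
An unknown mass m at 1.24 m has arm 0.72 m; its moment is m·g·0.72 counterclockwise.
Στ = 0 ⇒ m × 10 × 0.72 = 492.3 ⇒ m = 492.3 / (10 × 0.72) = 68.4 kg.

m ≈ 68.4 kg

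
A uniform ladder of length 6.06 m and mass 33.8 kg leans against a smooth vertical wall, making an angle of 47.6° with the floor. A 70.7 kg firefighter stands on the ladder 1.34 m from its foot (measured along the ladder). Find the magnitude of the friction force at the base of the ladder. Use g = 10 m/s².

f ≈ 297 N

Take moments about the foot of the ladder.
Ladder weight 33.8×10 = 338 N acts at 3.03 m along the ladder; its horizontal arm is 3.03·cos47.6° = 2.043 m → τ = 690.5 N·m clockwise.
Firefighter: 70.7×10 = 707 N at 1.34 m → arm 0.9036 m → τ = 638.8 N·m clockwise.
Wall normal N acts horizontally at the top; its moment arm is the height L sinθ = 6.06·sin47.6° = 4.475 m, counterclockwise.
Setting net torque to zero: N × 4.475 = 1329 → N = 297 N.
ΣFx = 0: friction at the foot balances the wall's push, so f = N_wall = 297 N.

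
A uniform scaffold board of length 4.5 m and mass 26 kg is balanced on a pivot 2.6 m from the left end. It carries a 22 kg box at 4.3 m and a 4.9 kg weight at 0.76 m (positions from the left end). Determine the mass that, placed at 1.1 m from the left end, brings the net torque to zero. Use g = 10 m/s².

Taking torques about the pivot (at 2.6 m from the left end):
Beam weight: 26 × 10 = 260 N down at 2.25 m → arm 0.35 m, τ = 260 × 0.35 = 91 N·m counterclockwise.
Box: 22 × 10 = 220 N down at 4.3 m → arm 1.7 m, τ = 220 × 1.7 = 374 N·m clockwise.
Weight: 4.9 × 10 = 49 N down at 0.76 m → arm 1.84 m, τ = 49 × 1.84 = 90.16 N·m counterclockwise.
Net moment of known loads = 192.8 N·m clockwise.
An unknown mass m at 1.1 m has arm 1.5 m; its moment is m·g·1.5 counterclockwise.
Setting net torque to zero: m × 10 × 1.5 = 192.8 → m = 192.8 / (10 × 1.5) = 12.9 kg.

m ≈ 12.9 kg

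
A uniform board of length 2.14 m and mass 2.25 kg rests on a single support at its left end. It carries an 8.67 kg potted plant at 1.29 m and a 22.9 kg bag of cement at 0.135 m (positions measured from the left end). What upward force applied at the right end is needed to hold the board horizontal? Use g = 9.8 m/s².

Choose the left end as the axis so the unknown pivot reaction has zero arm there.
Beam weight: 2.25 × 9.8 = 22.05 N down at 1.07 m → arm 1.07 m, τ = 22.05 × 1.07 = 23.59 N·m clockwise.
Potted plant: 8.67 × 9.8 = 84.97 N down at 1.29 m → arm 1.29 m, τ = 84.97 × 1.29 = 109.6 N·m clockwise.
Bag of cement: 22.9 × 9.8 = 224.4 N down at 0.135 m → arm 0.135 m, τ = 224.4 × 0.135 = 30.29 N·m clockwise.
Net moment of the loads = 163.5 N·m clockwise.
The upward force F acts at the right end, arm 2.14 m, giving F × 2.14 counterclockwise.
Στ = 0 ⇒ F × 2.14 = 163.5 ⇒ F = 163.5 / 2.14 = 76.4 N.

F ≈ 76.4 N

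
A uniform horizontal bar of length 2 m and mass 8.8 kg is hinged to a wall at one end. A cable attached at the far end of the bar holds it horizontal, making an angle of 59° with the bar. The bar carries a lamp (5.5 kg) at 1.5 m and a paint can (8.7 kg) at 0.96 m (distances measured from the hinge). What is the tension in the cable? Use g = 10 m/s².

Taking torques about the hinge:
Beam weight: 8.8 × 10 = 88 N down at 1 m → arm 1 m, τ = 88 × 1 = 88 N·m clockwise.
Lamp: 5.5 × 10 = 55 N down at 1.5 m → arm 1.5 m, τ = 55 × 1.5 = 82.5 N·m clockwise.
Paint can: 8.7 × 10 = 87 N down at 0.96 m → arm 0.96 m, τ = 87 × 0.96 = 83.52 N·m clockwise.
Total clockwise load moment = 254 N·m.
The cable tension T acts at 2 m; only its component perpendicular to the bar, T sinθ, produces torque. sin 59° = 0.8572.
For rotational equilibrium, T × 2 × 0.8572 = 254, so T = 254 / 1.714 = 148 N.

T ≈ 148 N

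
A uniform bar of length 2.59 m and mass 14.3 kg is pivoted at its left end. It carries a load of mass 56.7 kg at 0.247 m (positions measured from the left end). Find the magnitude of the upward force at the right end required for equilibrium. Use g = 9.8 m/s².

F ≈ 123 N

Sum moments about the left end (the unknown pivot reaction has zero arm there).
Beam weight: 14.3 × 9.8 = 140.1 N down at 1.295 m → arm 1.295 m, τ = 140.1 × 1.295 = 181.4 N·m clockwise.
Load: 56.7 × 9.8 = 555.7 N down at 0.247 m → arm 0.247 m, τ = 555.7 × 0.247 = 137.3 N·m clockwise.
Net moment of the loads = 318.7 N·m clockwise.
The upward force F acts at the right end, arm 2.59 m, giving F × 2.59 counterclockwise.
Στ = 0 ⇒ F × 2.59 = 318.7 ⇒ F = 318.7 / 2.59 = 123 N.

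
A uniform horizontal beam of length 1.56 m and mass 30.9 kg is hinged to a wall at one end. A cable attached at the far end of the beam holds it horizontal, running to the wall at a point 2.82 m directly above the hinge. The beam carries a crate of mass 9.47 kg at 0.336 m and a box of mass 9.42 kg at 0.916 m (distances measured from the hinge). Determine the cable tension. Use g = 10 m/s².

T ≈ 263 N

Choose the hinge as the axis so the unknown hinge reaction has zero arm there.
Beam weight: 30.9 × 10 = 309 N down at 0.78 m → arm 0.78 m, τ = 309 × 0.78 = 241 N·m clockwise.
Crate: 9.47 × 10 = 94.7 N down at 0.336 m → arm 0.336 m, τ = 94.7 × 0.336 = 31.82 N·m clockwise.
Box: 9.42 × 10 = 94.2 N down at 0.916 m → arm 0.916 m, τ = 94.2 × 0.916 = 86.29 N·m clockwise.
Total clockwise load moment = 359.1 N·m.
The cable tension T acts at 1.56 m; only its component perpendicular to the beam, T sinθ, produces torque. sinθ = h/√(h²+d²) = 2.82/√(2.82²+1.56²) = 0.875.
Setting net torque to zero: T × 1.56 × 0.875 = 359.1 → T = 359.1 / 1.365 = 263 N.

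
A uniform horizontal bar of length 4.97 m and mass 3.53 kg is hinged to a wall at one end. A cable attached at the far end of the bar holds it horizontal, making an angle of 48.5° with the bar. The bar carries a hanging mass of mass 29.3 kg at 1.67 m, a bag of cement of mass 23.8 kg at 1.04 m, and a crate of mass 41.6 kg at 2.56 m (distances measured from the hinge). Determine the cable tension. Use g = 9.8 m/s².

Choose the hinge as the axis so the unknown hinge reaction has zero arm there.
Beam weight: 3.53 × 9.8 = 34.59 N down at 2.485 m → arm 2.485 m, τ = 34.59 × 2.485 = 85.96 N·m clockwise.
Hanging mass: 29.3 × 9.8 = 287.1 N down at 1.67 m → arm 1.67 m, τ = 287.1 × 1.67 = 479.5 N·m clockwise.
Bag of cement: 23.8 × 9.8 = 233.2 N down at 1.04 m → arm 1.04 m, τ = 233.2 × 1.04 = 242.5 N·m clockwise.
Crate: 41.6 × 9.8 = 407.7 N down at 2.56 m → arm 2.56 m, τ = 407.7 × 2.56 = 1044 N·m clockwise.
Total clockwise load moment = 1852 N·m.
The cable tension T acts at 4.97 m; only its component perpendicular to the bar, T sinθ, produces torque. sin 48.5° = 0.749.
Στ = 0 ⇒ T × 4.97 × 0.749 = 1852 ⇒ T = 1852 / 3.723 = 497 N.

T ≈ 497 N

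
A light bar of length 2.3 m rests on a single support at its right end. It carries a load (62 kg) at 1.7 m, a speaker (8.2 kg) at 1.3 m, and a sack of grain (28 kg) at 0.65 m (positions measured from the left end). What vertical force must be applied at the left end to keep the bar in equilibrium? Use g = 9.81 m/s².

About the right end:
Load: 62 × 9.81 = 608.2 N down at 1.7 m → arm 0.6 m, τ = 608.2 × 0.6 = 364.9 N·m counterclockwise.
Speaker: 8.2 × 9.81 = 80.44 N down at 1.3 m → arm 1 m, τ = 80.44 × 1 = 80.44 N·m counterclockwise.
Sack of grain: 28 × 9.81 = 274.7 N down at 0.65 m → arm 1.65 m, τ = 274.7 × 1.65 = 453.3 N·m counterclockwise.
Net moment of the loads = 898.6 N·m counterclockwise.
The upward force F acts at the left end, arm 2.3 m, giving F × 2.3 clockwise.
For rotational equilibrium, F × 2.3 = 898.6, so F = 898.6 / 2.3 = 391 N.

F ≈ 391 N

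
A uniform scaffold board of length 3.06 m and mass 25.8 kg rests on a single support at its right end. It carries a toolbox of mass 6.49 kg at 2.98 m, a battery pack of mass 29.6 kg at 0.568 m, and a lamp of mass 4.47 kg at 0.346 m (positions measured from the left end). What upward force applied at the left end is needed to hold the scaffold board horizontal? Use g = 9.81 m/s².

F ≈ 404 N

Taking torques about the right end:
Beam weight: 25.8 × 9.81 = 253.1 N down at 1.53 m → arm 1.53 m, τ = 253.1 × 1.53 = 387.2 N·m counterclockwise.
Toolbox: 6.49 × 9.81 = 63.67 N down at 2.98 m → arm 0.08 m, τ = 63.67 × 0.08 = 5.094 N·m counterclockwise.
Battery pack: 29.6 × 9.81 = 290.4 N down at 0.568 m → arm 2.492 m, τ = 290.4 × 2.492 = 723.7 N·m counterclockwise.
Lamp: 4.47 × 9.81 = 43.85 N down at 0.346 m → arm 2.714 m, τ = 43.85 × 2.714 = 119 N·m counterclockwise.
Net moment of the loads = 1235 N·m counterclockwise.
The upward force F acts at the left end, arm 3.06 m, giving F × 3.06 clockwise.
For rotational equilibrium, F × 3.06 = 1235, so F = 1235 / 3.06 = 404 N.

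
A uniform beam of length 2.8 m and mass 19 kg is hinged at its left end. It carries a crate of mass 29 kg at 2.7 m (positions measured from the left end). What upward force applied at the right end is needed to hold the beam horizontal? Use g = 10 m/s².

Taking torques about the left end:
Beam weight: 19 × 10 = 190 N down at 1.4 m → arm 1.4 m, τ = 190 × 1.4 = 266 N·m clockwise.
Crate: 29 × 10 = 290 N down at 2.7 m → arm 2.7 m, τ = 290 × 2.7 = 783 N·m clockwise.
Net moment of the loads = 1049 N·m clockwise.
The upward force F acts at the right end, arm 2.8 m, giving F × 2.8 counterclockwise.
Balancing moments: F × 2.8 = 1049, giving F = 1049 / 2.8 = 375 N.

F ≈ 375 N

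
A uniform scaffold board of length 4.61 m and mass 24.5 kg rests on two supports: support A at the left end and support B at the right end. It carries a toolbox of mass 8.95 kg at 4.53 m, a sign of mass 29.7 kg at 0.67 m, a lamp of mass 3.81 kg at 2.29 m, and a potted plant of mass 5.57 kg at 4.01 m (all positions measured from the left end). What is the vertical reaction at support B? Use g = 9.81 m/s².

Take moments about support A.
Beam weight: 24.5 × 9.81 = 240.3 N down at 2.305 m → arm 2.305 m, τ = 240.3 × 2.305 = 553.9 N·m clockwise.
Toolbox: 8.95 × 9.81 = 87.8 N down at 4.53 m → arm 4.53 m, τ = 87.8 × 4.53 = 397.7 N·m clockwise.
Sign: 29.7 × 9.81 = 291.4 N down at 0.67 m → arm 0.67 m, τ = 291.4 × 0.67 = 195.2 N·m clockwise.
Lamp: 3.81 × 9.81 = 37.38 N down at 2.29 m → arm 2.29 m, τ = 37.38 × 2.29 = 85.6 N·m clockwise.
Potted plant: 5.57 × 9.81 = 54.64 N down at 4.01 m → arm 4.01 m, τ = 54.64 × 4.01 = 219.1 N·m clockwise.
Net load moment about support A = 1451 N·m clockwise.
Reaction R at support B is upward at 4.61 m, arm 4.61 m → moment R × 4.61 counterclockwise.
Στ = 0 ⇒ R × 4.61 = 1451 ⇒ R = 315 N.

R_B ≈ 315 N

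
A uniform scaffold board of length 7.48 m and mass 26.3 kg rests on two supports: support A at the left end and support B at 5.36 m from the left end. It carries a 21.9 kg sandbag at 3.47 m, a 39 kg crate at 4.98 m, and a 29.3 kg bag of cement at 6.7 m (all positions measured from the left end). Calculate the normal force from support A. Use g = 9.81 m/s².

About support B:
Beam weight: 26.3 × 9.81 = 258 N down at 3.74 m → arm 1.62 m, τ = 258 × 1.62 = 418 N·m counterclockwise.
Sandbag: 21.9 × 9.81 = 214.8 N down at 3.47 m → arm 1.89 m, τ = 214.8 × 1.89 = 406 N·m counterclockwise.
Crate: 39 × 9.81 = 382.6 N down at 4.98 m → arm 0.38 m, τ = 382.6 × 0.38 = 145.4 N·m counterclockwise.
Bag of cement: 29.3 × 9.81 = 287.4 N down at 6.7 m → arm 1.34 m, τ = 287.4 × 1.34 = 385.1 N·m clockwise.
Net load moment about support B = 584.3 N·m counterclockwise.
Reaction R at support A is upward at 0 m, arm 5.36 m → moment R × 5.36 clockwise.
Balancing moments: R × 5.36 = 584.3, giving R = 109 N.

R_A ≈ 109 N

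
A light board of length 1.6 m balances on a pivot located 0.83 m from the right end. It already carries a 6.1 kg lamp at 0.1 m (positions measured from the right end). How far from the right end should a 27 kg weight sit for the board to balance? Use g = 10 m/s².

Sum moments about the pivot (at 0.83 m from the right end) (the support reaction has zero arm there).
Lamp: 6.1 × 10 = 61 N down at 0.1 m → arm 0.73 m, τ = 61 × 0.73 = 44.53 N·m clockwise.
Net moment of existing loads = 44.53 N·m clockwise.
The weight weighs 27 × 10 = 270 N and must supply an equal counterclockwise moment, so its lever arm about the pivot is 44.53 / 270 = 0.165 m.
That puts it at 0.83 + 0.165 = 0.995 m from the right end.

x ≈ 0.995 m from the right end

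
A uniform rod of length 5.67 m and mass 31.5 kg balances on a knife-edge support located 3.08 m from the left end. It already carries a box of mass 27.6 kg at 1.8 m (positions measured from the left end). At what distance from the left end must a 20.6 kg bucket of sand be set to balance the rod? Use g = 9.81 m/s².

x ≈ 5.17 m from the left end

Sum moments about the knife-edge support (at 3.08 m from the left end) (the support reaction has zero arm there).
Beam weight: 31.5 × 9.81 = 309 N down at 2.835 m → arm 0.245 m, τ = 309 × 0.245 = 75.7 N·m counterclockwise.
Box: 27.6 × 9.81 = 270.8 N down at 1.8 m → arm 1.28 m, τ = 270.8 × 1.28 = 346.6 N·m counterclockwise.
Net moment of existing loads = 422.3 N·m counterclockwise.
The bucket of sand weighs 20.6 × 9.81 = 202.1 N and must supply an equal clockwise moment, so its lever arm about the knife-edge support is 422.3 / 202.1 = 2.09 m.
That puts it at 3.08 + 2.09 = 5.17 m from the left end.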